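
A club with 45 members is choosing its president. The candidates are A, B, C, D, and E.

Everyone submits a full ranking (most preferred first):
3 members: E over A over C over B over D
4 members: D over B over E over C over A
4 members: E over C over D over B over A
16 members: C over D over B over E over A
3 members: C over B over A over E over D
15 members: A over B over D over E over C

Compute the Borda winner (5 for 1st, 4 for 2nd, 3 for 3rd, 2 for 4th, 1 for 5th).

B

A: 3×4 + 4×1 + 4×1 + 16×1 + 3×3 + 15×5 = 120
B: 3×2 + 4×4 + 4×2 + 16×3 + 3×4 + 15×4 = 150
C: 3×3 + 4×2 + 4×4 + 16×5 + 3×5 + 15×1 = 143
D: 3×1 + 4×5 + 4×3 + 16×4 + 3×1 + 15×3 = 147
E: 3×5 + 4×3 + 4×5 + 16×2 + 3×2 + 15×2 = 115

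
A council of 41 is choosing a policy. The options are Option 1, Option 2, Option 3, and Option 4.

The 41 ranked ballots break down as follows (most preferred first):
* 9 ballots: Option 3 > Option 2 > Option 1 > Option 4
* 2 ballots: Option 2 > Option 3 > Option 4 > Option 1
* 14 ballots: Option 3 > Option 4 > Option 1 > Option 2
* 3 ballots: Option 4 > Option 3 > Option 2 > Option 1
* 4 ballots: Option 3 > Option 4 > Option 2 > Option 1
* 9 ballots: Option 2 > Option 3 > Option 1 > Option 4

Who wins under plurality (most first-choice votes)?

Option 3

First-place votes: Option 1 0, Option 2 11, Option 3 27, Option 4 3.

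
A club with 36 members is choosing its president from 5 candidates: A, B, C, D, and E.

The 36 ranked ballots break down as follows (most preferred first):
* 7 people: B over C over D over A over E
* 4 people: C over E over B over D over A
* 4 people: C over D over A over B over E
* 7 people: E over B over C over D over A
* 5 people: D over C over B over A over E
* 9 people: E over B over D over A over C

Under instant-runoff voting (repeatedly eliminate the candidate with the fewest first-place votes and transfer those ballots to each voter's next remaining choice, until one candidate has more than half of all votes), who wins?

Round 1: A 0, B 7, C 8, D 5, E 16. A eliminated.
Round 2: B 7, C 8, D 5, E 16. D eliminated.
Round 3: B 7, C 13, E 16. B eliminated.
Round 4: C 20, E 16. C has a majority (≥19).

C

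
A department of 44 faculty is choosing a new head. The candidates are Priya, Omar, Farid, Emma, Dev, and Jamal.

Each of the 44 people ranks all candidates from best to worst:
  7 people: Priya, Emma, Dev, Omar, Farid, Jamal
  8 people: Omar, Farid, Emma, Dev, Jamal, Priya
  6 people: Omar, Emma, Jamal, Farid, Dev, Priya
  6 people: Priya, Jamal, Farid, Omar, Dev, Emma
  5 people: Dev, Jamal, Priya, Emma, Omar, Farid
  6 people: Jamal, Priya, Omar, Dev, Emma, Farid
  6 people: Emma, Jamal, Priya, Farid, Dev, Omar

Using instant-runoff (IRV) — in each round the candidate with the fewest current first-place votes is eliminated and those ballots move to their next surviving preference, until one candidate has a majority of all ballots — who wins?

Round 1: Priya 13, Omar 14, Farid 0, Emma 6, Dev 5, Jamal 6. Farid eliminated.
Round 2: Priya 13, Omar 14, Emma 6, Dev 5, Jamal 6. Dev eliminated.
Round 3: Priya 13, Omar 14, Emma 6, Jamal 11. Emma eliminated.
Round 4: Priya 13, Omar 14, Jamal 17. Priya eliminated.
Round 5: Omar 21, Jamal 23. Jamal has a majority (≥23).

Jamal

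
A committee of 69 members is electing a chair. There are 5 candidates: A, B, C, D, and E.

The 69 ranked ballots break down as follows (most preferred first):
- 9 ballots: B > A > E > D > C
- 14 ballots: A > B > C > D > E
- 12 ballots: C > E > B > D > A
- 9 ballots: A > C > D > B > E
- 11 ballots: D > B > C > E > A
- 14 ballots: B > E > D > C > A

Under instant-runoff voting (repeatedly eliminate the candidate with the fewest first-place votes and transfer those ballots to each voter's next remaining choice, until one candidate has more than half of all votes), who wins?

B

Round 1: A 23, B 23, C 12, D 11, E 0. E eliminated.
Round 2: A 23, B 23, C 12, D 11. D eliminated.
Round 3: A 23, B 34, C 12. C eliminated.
Round 4: A 23, B 46. B has a majority (≥35).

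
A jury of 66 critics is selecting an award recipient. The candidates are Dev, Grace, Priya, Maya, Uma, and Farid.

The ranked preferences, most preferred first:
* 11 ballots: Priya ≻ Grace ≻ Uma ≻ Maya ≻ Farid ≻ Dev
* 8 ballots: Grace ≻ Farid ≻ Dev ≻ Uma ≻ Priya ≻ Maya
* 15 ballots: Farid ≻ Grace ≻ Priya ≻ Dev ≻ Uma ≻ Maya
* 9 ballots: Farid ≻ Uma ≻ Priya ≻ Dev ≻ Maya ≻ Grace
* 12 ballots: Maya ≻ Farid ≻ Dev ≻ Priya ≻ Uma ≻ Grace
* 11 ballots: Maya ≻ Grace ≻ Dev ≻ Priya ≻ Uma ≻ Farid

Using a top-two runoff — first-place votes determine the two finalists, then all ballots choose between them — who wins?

Round 1 first-place votes: Dev 0, Grace 8, Priya 11, Maya 23, Uma 0, Farid 24. Farid and Maya advance.
Runoff: Farid is ranked above Maya on 32 ballots, Maya above Farid on 34.

Maya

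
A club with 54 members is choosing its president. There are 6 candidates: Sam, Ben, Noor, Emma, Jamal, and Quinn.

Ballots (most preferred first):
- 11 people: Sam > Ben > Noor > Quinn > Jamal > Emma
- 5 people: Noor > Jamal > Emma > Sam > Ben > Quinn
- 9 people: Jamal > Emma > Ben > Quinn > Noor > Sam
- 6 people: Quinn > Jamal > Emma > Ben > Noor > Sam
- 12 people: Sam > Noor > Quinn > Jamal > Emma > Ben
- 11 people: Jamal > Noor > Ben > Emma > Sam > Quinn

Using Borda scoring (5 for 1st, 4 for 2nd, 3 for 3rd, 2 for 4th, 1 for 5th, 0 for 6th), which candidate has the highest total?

Sam: 11×5 + 5×2 + 9×0 + 6×0 + 12×5 + 11×1 = 136
Ben: 11×4 + 5×1 + 9×3 + 6×2 + 12×0 + 11×3 = 121
Noor: 11×3 + 5×5 + 9×1 + 6×1 + 12×4 + 11×4 = 165
Emma: 11×0 + 5×3 + 9×4 + 6×3 + 12×1 + 11×2 = 103
Jamal: 11×1 + 5×4 + 9×5 + 6×4 + 12×2 + 11×5 = 179
Quinn: 11×2 + 5×0 + 9×2 + 6×5 + 12×3 + 11×0 = 106

Jamal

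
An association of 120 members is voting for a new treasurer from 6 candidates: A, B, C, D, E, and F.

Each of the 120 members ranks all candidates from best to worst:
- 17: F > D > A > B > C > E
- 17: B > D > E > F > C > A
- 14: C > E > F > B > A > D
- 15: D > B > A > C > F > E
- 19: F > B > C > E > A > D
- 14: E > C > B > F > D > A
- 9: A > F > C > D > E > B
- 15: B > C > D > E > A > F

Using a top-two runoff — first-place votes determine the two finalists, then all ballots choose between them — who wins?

Round 1 first-place votes: A 9, B 32, C 14, D 15, E 14, F 36. F and B advance.
Runoff: F is ranked above B on 59 ballots, B above F on 61.

B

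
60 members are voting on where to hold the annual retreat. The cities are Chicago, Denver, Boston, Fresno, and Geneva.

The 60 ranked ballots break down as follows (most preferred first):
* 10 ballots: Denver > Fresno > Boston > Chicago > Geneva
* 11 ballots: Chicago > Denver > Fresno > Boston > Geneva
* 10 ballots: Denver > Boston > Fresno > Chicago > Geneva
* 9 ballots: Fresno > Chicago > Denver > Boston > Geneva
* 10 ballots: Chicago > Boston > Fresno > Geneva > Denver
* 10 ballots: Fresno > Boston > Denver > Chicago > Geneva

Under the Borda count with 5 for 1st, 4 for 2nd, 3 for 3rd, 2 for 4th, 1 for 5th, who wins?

Fresno

Chicago: 10×2 + 11×5 + 10×2 + 9×4 + 10×5 + 10×2 = 201
Denver: 10×5 + 11×4 + 10×5 + 9×3 + 10×1 + 10×3 = 211
Boston: 10×3 + 11×2 + 10×4 + 9×2 + 10×4 + 10×4 = 190
Fresno: 10×4 + 11×3 + 10×3 + 9×5 + 10×3 + 10×5 = 228
Geneva: 10×1 + 11×1 + 10×1 + 9×1 + 10×2 + 10×1 = 70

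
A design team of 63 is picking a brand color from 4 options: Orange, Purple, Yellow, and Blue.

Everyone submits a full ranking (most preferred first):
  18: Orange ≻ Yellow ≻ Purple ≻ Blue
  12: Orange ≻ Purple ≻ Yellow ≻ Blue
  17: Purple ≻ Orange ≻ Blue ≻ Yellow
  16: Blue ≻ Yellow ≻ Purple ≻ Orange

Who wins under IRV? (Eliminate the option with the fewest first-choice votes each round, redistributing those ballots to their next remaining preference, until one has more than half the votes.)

Round 1: Orange 30, Purple 17, Yellow 0, Blue 16. Yellow eliminated.
Round 2: Orange 30, Purple 17, Blue 16. Blue eliminated.
Round 3: Orange 30, Purple 33. Purple has a majority (≥32).

Purple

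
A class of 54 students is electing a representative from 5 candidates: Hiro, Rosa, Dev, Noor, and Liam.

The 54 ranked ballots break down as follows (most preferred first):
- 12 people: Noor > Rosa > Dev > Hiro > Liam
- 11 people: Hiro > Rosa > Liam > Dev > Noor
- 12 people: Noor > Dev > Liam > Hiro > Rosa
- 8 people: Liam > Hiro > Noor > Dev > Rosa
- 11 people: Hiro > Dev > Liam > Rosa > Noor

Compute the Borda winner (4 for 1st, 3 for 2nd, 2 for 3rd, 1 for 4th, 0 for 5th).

Hiro: 12×1 + 11×4 + 12×1 + 8×3 + 11×4 = 136
Rosa: 12×3 + 11×3 + 12×0 + 8×0 + 11×1 = 80
Dev: 12×2 + 11×1 + 12×3 + 8×1 + 11×3 = 112
Noor: 12×4 + 11×0 + 12×4 + 8×2 + 11×0 = 112
Liam: 12×0 + 11×2 + 12×2 + 8×4 + 11×2 = 100

Hiro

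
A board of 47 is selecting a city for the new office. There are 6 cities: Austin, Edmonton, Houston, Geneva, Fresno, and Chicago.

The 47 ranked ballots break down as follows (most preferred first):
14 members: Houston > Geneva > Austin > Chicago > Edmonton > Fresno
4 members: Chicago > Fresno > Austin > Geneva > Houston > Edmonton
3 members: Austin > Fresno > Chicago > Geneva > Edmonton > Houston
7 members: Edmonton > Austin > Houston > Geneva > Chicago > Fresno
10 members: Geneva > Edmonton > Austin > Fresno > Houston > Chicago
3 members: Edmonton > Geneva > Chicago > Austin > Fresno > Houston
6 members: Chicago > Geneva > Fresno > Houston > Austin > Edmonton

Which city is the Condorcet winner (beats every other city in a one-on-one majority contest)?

Geneva

Geneva vs Austin: 33–14
Geneva vs Edmonton: 37–10
Geneva vs Houston: 26–21
Geneva vs Fresno: 40–7
Geneva vs Chicago: 34–13
Geneva beats every other city.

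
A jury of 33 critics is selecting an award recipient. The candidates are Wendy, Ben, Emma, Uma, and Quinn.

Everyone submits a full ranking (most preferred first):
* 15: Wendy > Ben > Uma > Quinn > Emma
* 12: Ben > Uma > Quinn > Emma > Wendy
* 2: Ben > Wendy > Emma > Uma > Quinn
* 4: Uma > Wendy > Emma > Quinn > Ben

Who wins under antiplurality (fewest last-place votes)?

Uma

Last-place votes: Wendy 12, Ben 4, Emma 15, Uma 0, Quinn 2.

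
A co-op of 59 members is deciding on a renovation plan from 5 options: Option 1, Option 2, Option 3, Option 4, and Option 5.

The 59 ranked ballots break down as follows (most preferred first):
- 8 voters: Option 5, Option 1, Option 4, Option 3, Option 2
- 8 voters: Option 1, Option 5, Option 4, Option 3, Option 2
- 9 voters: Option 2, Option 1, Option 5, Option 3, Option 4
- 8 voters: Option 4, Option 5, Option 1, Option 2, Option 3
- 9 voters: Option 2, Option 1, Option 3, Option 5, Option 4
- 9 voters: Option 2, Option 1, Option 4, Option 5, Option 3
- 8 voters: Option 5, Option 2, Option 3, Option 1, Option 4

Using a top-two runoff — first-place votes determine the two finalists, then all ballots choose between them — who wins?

Round 1 first-place votes: Option 1 8, Option 2 27, Option 3 0, Option 4 8, Option 5 16. Option 2 and Option 5 advance.
Runoff: Option 2 is ranked above Option 5 on 27 ballots, Option 5 above Option 2 on 32.

Option 5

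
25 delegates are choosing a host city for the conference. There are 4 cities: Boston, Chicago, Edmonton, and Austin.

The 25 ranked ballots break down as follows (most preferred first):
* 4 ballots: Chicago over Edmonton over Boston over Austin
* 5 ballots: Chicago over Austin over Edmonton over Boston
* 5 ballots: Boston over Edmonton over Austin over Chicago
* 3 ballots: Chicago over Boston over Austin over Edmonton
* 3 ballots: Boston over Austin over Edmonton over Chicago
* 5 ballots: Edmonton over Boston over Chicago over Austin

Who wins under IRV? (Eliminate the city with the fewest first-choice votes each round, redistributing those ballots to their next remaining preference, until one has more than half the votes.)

Round 1: Boston 8, Chicago 12, Edmonton 5, Austin 0. Austin eliminated.
Round 2: Boston 8, Chicago 12, Edmonton 5. Edmonton eliminated.
Round 3: Boston 13, Chicago 12. Boston has a majority (≥13).

Boston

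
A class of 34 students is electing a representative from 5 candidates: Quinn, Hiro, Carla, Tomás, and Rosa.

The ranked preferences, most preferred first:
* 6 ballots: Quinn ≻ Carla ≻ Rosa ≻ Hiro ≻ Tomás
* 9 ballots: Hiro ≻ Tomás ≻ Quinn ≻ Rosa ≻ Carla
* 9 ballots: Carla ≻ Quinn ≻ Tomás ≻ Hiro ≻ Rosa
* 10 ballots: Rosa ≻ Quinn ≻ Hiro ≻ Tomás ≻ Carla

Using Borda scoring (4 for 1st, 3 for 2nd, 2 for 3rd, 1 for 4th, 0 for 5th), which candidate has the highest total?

Quinn

Quinn: 6×4 + 9×2 + 9×3 + 10×3 = 99
Hiro: 6×1 + 9×4 + 9×1 + 10×2 = 71
Carla: 6×3 + 9×0 + 9×4 + 10×0 = 54
Tomás: 6×0 + 9×3 + 9×2 + 10×1 = 55
Rosa: 6×2 + 9×1 + 9×0 + 10×4 = 61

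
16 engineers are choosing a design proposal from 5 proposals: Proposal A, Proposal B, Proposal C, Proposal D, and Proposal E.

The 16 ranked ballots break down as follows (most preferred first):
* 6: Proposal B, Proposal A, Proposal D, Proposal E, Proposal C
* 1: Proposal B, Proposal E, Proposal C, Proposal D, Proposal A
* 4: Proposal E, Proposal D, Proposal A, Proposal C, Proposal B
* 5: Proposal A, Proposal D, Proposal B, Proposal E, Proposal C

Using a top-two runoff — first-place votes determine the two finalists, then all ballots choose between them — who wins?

Proposal A

Round 1 first-place votes: Proposal A 5, Proposal B 7, Proposal C 0, Proposal D 0, Proposal E 4. Proposal B and Proposal A advance.
Runoff: Proposal B is ranked above Proposal A on 7 ballots, Proposal A above Proposal B on 9.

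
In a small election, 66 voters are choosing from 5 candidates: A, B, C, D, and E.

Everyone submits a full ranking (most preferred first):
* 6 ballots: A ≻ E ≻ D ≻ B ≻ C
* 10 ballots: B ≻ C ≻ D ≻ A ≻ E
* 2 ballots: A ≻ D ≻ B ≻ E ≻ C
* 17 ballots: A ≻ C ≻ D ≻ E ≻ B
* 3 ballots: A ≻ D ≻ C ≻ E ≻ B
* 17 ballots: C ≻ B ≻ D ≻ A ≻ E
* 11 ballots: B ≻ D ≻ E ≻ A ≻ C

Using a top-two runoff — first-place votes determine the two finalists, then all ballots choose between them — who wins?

B

Round 1 first-place votes: A 28, B 21, C 17, D 0, E 0. A and B advance.
Runoff: A is ranked above B on 28 ballots, B above A on 38.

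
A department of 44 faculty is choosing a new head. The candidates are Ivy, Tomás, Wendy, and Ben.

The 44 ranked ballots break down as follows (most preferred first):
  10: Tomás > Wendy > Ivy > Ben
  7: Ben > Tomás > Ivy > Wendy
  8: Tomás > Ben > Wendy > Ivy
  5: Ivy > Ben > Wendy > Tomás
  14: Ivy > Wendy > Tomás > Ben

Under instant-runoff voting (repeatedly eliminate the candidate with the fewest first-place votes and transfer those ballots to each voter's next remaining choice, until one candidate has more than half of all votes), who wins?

Tomás

Round 1: Ivy 19, Tomás 18, Wendy 0, Ben 7. Wendy eliminated.
Round 2: Ivy 19, Tomás 18, Ben 7. Ben eliminated.
Round 3: Ivy 19, Tomás 25. Tomás has a majority (≥23).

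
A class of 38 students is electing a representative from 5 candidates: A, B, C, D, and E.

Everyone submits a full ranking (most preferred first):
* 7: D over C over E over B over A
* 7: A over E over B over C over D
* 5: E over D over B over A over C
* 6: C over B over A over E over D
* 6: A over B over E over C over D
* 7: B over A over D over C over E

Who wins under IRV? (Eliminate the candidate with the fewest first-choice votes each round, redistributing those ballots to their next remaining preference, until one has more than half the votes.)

Round 1: A 13, B 7, C 6, D 7, E 5. E eliminated.
Round 2: A 13, B 7, C 6, D 12. C eliminated.
Round 3: A 13, B 13, D 12. D eliminated.
Round 4: A 13, B 25. B has a majority (≥20).

B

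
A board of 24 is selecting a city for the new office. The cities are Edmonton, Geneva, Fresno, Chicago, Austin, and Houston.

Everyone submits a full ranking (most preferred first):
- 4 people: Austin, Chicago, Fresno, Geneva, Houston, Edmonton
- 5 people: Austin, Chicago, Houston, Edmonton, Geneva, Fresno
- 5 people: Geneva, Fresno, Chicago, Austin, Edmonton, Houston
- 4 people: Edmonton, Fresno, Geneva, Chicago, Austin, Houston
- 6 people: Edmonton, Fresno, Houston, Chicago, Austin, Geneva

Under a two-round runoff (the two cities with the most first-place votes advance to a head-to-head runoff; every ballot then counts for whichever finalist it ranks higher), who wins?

Austin

Round 1 first-place votes: Edmonton 10, Geneva 5, Fresno 0, Chicago 0, Austin 9, Houston 0. Edmonton and Austin advance.
Runoff: Edmonton is ranked above Austin on 10 ballots, Austin above Edmonton on 14.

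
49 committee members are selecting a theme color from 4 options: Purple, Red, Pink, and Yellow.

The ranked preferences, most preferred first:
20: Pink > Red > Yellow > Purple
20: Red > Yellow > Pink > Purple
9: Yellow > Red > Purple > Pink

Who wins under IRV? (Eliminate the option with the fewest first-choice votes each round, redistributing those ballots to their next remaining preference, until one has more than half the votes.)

Red

Round 1: Purple 0, Red 20, Pink 20, Yellow 9. Purple eliminated.
Round 2: Red 20, Pink 20, Yellow 9. Yellow eliminated.
Round 3: Red 29, Pink 20. Red has a majority (≥25).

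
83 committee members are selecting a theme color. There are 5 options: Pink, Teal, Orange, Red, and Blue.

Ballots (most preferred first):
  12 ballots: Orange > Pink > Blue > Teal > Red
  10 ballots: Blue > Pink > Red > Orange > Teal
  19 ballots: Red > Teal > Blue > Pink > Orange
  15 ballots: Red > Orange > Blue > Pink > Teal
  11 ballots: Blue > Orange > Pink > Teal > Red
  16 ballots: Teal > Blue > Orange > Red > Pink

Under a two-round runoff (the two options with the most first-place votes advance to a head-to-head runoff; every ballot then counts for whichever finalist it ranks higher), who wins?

Round 1 first-place votes: Pink 0, Teal 16, Orange 12, Red 34, Blue 21. Red and Blue advance.
Runoff: Red is ranked above Blue on 34 ballots, Blue above Red on 49.

Blue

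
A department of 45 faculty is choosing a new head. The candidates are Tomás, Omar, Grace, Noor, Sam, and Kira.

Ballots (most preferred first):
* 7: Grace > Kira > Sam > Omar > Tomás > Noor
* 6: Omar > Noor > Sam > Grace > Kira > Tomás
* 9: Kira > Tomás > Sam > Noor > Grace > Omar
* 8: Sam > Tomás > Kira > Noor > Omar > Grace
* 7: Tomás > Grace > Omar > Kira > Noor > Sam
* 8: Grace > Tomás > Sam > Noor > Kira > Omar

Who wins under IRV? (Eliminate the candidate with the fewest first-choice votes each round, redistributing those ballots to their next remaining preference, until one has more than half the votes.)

Round 1: Tomás 7, Omar 6, Grace 15, Noor 0, Sam 8, Kira 9. Noor eliminated.
Round 2: Tomás 7, Omar 6, Grace 15, Sam 8, Kira 9. Omar eliminated.
Round 3: Tomás 7, Grace 15, Sam 14, Kira 9. Tomás eliminated.
Round 4: Grace 22, Sam 14, Kira 9. Kira eliminated.
Round 5: Grace 22, Sam 23. Sam has a majority (≥23).

Sam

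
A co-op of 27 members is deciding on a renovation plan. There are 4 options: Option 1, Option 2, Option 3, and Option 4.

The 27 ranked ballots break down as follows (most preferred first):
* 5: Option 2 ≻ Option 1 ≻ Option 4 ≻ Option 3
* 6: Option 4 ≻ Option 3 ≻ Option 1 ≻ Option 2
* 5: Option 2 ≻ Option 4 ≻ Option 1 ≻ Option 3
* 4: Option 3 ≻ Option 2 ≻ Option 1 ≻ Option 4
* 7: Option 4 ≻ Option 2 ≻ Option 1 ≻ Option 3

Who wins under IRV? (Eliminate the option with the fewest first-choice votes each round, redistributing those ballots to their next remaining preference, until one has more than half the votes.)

Round 1: Option 1 0, Option 2 10, Option 3 4, Option 4 13. Option 1 eliminated.
Round 2: Option 2 10, Option 3 4, Option 4 13. Option 3 eliminated.
Round 3: Option 2 14, Option 4 13. Option 2 has a majority (≥14).

Option 2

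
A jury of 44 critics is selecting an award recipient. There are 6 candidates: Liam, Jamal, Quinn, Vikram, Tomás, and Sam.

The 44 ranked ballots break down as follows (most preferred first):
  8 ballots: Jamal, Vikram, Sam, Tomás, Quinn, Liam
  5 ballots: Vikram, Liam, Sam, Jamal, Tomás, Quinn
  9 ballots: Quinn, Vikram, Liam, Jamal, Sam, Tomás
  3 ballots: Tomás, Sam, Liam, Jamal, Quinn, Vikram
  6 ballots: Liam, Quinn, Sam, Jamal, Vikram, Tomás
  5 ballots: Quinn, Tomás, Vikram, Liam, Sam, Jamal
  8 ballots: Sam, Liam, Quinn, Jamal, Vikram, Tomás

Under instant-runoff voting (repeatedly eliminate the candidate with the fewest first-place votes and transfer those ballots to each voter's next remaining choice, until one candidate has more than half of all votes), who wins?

Sam

Round 1: Liam 6, Jamal 8, Quinn 14, Vikram 5, Tomás 3, Sam 8. Tomás eliminated.
Round 2: Liam 6, Jamal 8, Quinn 14, Vikram 5, Sam 11. Vikram eliminated.
Round 3: Liam 11, Jamal 8, Quinn 14, Sam 11. Jamal eliminated.
Round 4: Liam 11, Quinn 14, Sam 19. Liam eliminated.
Round 5: Quinn 20, Sam 24. Sam has a majority (≥23).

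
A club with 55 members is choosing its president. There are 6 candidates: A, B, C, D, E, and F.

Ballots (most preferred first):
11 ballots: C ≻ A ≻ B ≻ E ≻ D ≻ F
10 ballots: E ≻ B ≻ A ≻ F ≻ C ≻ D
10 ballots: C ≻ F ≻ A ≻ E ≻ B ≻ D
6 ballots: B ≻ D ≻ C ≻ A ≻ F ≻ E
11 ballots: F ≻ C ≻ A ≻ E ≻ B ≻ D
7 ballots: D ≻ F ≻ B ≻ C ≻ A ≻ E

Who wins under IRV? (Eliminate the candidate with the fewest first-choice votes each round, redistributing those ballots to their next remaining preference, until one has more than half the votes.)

F

Round 1: A 0, B 6, C 21, D 7, E 10, F 11. A eliminated.
Round 2: B 6, C 21, D 7, E 10, F 11. B eliminated.
Round 3: C 21, D 13, E 10, F 11. E eliminated.
Round 4: C 21, D 13, F 21. D eliminated.
Round 5: C 27, F 28. F has a majority (≥28).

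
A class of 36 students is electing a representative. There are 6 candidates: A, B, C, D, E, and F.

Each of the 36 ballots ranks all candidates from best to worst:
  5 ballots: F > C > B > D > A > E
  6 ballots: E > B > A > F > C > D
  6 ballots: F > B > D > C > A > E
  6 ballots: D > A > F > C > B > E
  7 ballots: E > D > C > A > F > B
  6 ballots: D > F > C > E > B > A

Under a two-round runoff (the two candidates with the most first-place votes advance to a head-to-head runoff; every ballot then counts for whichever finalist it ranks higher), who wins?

Round 1 first-place votes: A 0, B 0, C 0, D 12, E 13, F 11. E and D advance.
Runoff: E is ranked above D on 13 ballots, D above E on 23.

D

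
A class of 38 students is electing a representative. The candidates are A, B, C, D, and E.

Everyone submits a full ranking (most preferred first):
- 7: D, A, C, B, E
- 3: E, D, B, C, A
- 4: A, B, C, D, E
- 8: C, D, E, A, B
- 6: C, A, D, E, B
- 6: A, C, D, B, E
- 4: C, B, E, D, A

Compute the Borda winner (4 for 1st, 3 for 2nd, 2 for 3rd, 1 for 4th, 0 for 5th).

A: 7×3 + 3×0 + 4×4 + 8×1 + 6×3 + 6×4 + 4×0 = 87
B: 7×1 + 3×2 + 4×3 + 8×0 + 6×0 + 6×1 + 4×3 = 43
C: 7×2 + 3×1 + 4×2 + 8×4 + 6×4 + 6×3 + 4×4 = 115
D: 7×4 + 3×3 + 4×1 + 8×3 + 6×2 + 6×2 + 4×1 = 93
E: 7×0 + 3×4 + 4×0 + 8×2 + 6×1 + 6×0 + 4×2 = 42

C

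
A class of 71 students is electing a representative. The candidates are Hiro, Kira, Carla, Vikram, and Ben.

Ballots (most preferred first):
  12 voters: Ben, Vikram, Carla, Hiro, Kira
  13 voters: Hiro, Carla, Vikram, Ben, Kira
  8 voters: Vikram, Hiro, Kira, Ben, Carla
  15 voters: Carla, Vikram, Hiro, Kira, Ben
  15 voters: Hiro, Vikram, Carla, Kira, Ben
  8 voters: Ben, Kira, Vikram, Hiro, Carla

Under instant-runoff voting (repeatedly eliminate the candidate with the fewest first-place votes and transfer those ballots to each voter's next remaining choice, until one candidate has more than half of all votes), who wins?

Hiro

Round 1: Hiro 28, Kira 0, Carla 15, Vikram 8, Ben 20. Kira eliminated.
Round 2: Hiro 28, Carla 15, Vikram 8, Ben 20. Vikram eliminated.
Round 3: Hiro 36, Carla 15, Ben 20. Hiro has a majority (≥36).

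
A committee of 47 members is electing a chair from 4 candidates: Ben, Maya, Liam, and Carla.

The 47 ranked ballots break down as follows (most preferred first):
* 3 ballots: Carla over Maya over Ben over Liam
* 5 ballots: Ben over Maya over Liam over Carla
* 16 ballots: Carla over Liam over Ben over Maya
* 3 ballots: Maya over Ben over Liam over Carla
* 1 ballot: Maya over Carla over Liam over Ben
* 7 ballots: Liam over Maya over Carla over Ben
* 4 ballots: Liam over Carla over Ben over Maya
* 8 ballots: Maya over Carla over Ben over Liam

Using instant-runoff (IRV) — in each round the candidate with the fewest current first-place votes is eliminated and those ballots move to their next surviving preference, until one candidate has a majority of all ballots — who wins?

Maya

Round 1: Ben 5, Maya 12, Liam 11, Carla 19. Ben eliminated.
Round 2: Maya 17, Liam 11, Carla 19. Liam eliminated.
Round 3: Maya 24, Carla 23. Maya has a majority (≥24).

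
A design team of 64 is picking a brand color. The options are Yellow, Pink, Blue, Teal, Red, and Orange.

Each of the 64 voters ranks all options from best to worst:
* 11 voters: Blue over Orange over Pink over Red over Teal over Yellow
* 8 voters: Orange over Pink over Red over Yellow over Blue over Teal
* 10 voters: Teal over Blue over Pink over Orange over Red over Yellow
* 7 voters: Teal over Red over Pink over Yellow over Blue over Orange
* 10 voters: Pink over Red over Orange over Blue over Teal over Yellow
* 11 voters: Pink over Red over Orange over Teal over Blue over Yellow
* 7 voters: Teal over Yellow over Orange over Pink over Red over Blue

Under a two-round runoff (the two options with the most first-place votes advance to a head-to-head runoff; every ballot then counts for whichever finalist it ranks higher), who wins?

Pink

Round 1 first-place votes: Yellow 0, Pink 21, Blue 11, Teal 24, Red 0, Orange 8. Teal and Pink advance.
Runoff: Teal is ranked above Pink on 24 ballots, Pink above Teal on 40.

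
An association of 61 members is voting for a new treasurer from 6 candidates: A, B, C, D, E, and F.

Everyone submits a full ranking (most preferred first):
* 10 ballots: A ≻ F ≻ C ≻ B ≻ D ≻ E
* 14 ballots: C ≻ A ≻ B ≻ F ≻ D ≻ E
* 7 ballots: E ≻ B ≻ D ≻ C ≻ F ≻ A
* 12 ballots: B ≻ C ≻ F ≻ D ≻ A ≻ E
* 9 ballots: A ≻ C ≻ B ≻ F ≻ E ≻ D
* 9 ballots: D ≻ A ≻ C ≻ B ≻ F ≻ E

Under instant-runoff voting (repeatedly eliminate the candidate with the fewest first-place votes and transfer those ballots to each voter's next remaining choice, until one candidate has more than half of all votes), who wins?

Round 1: A 19, B 12, C 14, D 9, E 7, F 0. F eliminated.
Round 2: A 19, B 12, C 14, D 9, E 7. E eliminated.
Round 3: A 19, B 19, C 14, D 9. D eliminated.
Round 4: A 28, B 19, C 14. C eliminated.
Round 5: A 42, B 19. A has a majority (≥31).

A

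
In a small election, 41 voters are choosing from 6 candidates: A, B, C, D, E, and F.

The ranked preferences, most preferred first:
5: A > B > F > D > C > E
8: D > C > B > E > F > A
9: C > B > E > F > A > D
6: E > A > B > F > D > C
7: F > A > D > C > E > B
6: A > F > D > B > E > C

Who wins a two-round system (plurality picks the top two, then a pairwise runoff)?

A

Round 1 first-place votes: A 11, B 0, C 9, D 8, E 6, F 7. A and C advance.
Runoff: A is ranked above C on 24 ballots, C above A on 17.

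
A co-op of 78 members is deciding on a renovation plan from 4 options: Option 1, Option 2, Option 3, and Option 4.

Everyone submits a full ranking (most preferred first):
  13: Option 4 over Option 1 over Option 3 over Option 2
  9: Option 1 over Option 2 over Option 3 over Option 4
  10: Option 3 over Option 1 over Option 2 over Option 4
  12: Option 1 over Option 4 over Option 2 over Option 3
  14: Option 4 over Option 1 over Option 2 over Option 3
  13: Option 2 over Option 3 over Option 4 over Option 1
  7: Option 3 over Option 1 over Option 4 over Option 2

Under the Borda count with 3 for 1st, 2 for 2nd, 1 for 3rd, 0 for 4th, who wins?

Option 1

Option 1: 13×2 + 9×3 + 10×2 + 12×3 + 14×2 + 13×0 + 7×2 = 151
Option 2: 13×0 + 9×2 + 10×1 + 12×1 + 14×1 + 13×3 + 7×0 = 93
Option 3: 13×1 + 9×1 + 10×3 + 12×0 + 14×0 + 13×2 + 7×3 = 99
Option 4: 13×3 + 9×0 + 10×0 + 12×2 + 14×3 + 13×1 + 7×1 = 125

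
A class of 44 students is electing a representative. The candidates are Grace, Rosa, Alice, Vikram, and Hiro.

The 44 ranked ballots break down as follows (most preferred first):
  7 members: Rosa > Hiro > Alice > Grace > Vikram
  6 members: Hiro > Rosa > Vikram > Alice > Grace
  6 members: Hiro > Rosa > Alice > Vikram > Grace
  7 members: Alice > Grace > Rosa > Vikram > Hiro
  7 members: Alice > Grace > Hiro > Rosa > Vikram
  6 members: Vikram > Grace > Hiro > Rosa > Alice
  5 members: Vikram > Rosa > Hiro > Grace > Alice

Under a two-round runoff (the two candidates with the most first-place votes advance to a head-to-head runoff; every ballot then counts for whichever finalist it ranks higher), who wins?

Hiro

Round 1 first-place votes: Grace 0, Rosa 7, Alice 14, Vikram 11, Hiro 12. Alice and Hiro advance.
Runoff: Alice is ranked above Hiro on 14 ballots, Hiro above Alice on 30.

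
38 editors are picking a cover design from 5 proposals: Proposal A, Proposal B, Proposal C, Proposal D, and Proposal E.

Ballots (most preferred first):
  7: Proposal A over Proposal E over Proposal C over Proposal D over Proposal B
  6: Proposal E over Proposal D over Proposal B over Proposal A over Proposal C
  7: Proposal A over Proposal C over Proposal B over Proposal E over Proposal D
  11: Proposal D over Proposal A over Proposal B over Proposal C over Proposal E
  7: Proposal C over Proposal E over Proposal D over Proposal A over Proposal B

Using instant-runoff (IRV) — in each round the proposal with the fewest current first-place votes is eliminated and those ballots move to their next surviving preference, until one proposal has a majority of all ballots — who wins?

Proposal D

Round 1: Proposal A 14, Proposal B 0, Proposal C 7, Proposal D 11, Proposal E 6. Proposal B eliminated.
Round 2: Proposal A 14, Proposal C 7, Proposal D 11, Proposal E 6. Proposal E eliminated.
Round 3: Proposal A 14, Proposal C 7, Proposal D 17. Proposal C eliminated.
Round 4: Proposal A 14, Proposal D 24. Proposal D has a majority (≥20).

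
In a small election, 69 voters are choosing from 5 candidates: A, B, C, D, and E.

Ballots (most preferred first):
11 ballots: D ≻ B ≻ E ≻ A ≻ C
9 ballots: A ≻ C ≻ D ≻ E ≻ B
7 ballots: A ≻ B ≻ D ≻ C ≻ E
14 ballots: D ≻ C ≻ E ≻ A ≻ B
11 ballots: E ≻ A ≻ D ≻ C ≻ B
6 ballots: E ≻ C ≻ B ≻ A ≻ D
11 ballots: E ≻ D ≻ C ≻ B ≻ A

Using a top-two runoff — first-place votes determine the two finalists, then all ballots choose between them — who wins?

Round 1 first-place votes: A 16, B 0, C 0, D 25, E 28. E and D advance.
Runoff: E is ranked above D on 28 ballots, D above E on 41.

D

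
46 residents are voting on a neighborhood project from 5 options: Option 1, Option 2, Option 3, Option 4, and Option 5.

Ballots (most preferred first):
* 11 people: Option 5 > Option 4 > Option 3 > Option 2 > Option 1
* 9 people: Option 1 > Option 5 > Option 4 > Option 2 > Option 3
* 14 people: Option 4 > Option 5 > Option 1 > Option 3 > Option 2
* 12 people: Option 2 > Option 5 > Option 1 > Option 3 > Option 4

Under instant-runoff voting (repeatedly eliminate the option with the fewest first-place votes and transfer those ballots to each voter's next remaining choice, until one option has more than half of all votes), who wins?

Option 5

Round 1: Option 1 9, Option 2 12, Option 3 0, Option 4 14, Option 5 11. Option 3 eliminated.
Round 2: Option 1 9, Option 2 12, Option 4 14, Option 5 11. Option 1 eliminated.
Round 3: Option 2 12, Option 4 14, Option 5 20. Option 2 eliminated.
Round 4: Option 4 14, Option 5 32. Option 5 has a majority (≥24).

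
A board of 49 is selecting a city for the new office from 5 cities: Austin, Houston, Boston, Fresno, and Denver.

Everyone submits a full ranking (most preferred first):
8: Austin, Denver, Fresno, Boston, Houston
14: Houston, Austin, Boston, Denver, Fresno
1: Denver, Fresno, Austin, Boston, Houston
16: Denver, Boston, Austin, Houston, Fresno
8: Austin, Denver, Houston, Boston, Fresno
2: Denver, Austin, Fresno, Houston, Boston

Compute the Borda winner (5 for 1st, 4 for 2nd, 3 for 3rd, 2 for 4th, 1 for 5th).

Austin: 8×5 + 14×4 + 1×3 + 16×3 + 8×5 + 2×4 = 195
Houston: 8×1 + 14×5 + 1×1 + 16×2 + 8×3 + 2×2 = 139
Boston: 8×2 + 14×3 + 1×2 + 16×4 + 8×2 + 2×1 = 142
Fresno: 8×3 + 14×1 + 1×4 + 16×1 + 8×1 + 2×3 = 72
Denver: 8×4 + 14×2 + 1×5 + 16×5 + 8×4 + 2×5 = 187

Austin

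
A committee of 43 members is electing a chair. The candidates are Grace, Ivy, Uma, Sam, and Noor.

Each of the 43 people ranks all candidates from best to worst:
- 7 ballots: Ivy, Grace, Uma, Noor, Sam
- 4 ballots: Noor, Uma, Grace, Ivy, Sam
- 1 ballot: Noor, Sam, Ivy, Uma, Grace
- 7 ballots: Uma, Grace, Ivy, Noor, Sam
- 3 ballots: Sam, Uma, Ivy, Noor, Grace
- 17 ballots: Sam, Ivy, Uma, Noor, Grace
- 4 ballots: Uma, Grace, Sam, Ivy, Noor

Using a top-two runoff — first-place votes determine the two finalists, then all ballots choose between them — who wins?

Round 1 first-place votes: Grace 0, Ivy 7, Uma 11, Sam 20, Noor 5. Sam and Uma advance.
Runoff: Sam is ranked above Uma on 21 ballots, Uma above Sam on 22.

Uma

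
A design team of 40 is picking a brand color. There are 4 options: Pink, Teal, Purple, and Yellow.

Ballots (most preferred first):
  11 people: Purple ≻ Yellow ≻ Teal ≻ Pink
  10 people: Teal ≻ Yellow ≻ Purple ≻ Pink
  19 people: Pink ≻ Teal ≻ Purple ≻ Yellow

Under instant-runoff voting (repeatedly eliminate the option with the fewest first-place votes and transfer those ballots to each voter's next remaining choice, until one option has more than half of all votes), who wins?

Round 1: Pink 19, Teal 10, Purple 11, Yellow 0. Yellow eliminated.
Round 2: Pink 19, Teal 10, Purple 11. Teal eliminated.
Round 3: Pink 19, Purple 21. Purple has a majority (≥21).

Purple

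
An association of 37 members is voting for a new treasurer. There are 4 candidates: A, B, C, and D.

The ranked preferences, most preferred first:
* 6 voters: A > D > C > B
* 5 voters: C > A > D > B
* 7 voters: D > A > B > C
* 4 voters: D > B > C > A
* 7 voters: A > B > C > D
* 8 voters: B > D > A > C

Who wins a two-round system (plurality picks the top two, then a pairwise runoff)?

D

Round 1 first-place votes: A 13, B 8, C 5, D 11. A and D advance.
Runoff: A is ranked above D on 18 ballots, D above A on 19.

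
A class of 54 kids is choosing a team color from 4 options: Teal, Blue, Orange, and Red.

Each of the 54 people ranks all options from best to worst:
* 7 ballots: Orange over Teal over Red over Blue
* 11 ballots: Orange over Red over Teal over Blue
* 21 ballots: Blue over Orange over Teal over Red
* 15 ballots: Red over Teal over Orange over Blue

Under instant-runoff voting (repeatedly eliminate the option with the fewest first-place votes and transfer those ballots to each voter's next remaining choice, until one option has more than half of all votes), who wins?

Round 1: Teal 0, Blue 21, Orange 18, Red 15. Teal eliminated.
Round 2: Blue 21, Orange 18, Red 15. Red eliminated.
Round 3: Blue 21, Orange 33. Orange has a majority (≥28).

Orange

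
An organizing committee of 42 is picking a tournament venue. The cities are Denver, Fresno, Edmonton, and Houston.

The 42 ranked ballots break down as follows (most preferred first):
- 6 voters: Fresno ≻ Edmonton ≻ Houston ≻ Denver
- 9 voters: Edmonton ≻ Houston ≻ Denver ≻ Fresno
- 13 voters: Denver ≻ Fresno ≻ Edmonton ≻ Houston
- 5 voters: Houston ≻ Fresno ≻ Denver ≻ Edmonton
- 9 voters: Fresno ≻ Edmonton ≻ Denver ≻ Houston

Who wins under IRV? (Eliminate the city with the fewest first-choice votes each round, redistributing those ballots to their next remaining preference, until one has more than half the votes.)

Denver

Round 1: Denver 13, Fresno 15, Edmonton 9, Houston 5. Houston eliminated.
Round 2: Denver 13, Fresno 20, Edmonton 9. Edmonton eliminated.
Round 3: Denver 22, Fresno 20. Denver has a majority (≥22).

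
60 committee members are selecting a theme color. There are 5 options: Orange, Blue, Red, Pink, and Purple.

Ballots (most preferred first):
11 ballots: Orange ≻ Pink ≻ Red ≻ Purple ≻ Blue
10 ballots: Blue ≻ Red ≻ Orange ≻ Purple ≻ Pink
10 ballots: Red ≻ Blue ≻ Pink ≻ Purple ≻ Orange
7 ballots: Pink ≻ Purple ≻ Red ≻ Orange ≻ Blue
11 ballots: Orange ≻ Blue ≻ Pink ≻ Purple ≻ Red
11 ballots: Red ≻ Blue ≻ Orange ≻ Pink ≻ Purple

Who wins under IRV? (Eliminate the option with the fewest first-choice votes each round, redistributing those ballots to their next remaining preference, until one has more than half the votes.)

Red

Round 1: Orange 22, Blue 10, Red 21, Pink 7, Purple 0. Purple eliminated.
Round 2: Orange 22, Blue 10, Red 21, Pink 7. Pink eliminated.
Round 3: Orange 22, Blue 10, Red 28. Blue eliminated.
Round 4: Orange 22, Red 38. Red has a majority (≥31).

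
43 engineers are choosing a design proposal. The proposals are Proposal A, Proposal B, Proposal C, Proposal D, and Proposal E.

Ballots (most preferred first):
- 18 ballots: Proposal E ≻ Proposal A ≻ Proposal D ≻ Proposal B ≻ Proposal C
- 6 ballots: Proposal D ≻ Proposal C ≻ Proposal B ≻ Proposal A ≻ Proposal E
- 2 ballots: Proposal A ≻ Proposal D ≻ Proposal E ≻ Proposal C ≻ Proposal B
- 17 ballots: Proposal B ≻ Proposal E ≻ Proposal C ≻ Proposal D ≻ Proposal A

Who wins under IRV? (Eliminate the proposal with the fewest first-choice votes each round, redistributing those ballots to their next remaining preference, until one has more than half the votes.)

Round 1: Proposal A 2, Proposal B 17, Proposal C 0, Proposal D 6, Proposal E 18. Proposal C eliminated.
Round 2: Proposal A 2, Proposal B 17, Proposal D 6, Proposal E 18. Proposal A eliminated.
Round 3: Proposal B 17, Proposal D 8, Proposal E 18. Proposal D eliminated.
Round 4: Proposal B 23, Proposal E 20. Proposal B has a majority (≥22).

Proposal B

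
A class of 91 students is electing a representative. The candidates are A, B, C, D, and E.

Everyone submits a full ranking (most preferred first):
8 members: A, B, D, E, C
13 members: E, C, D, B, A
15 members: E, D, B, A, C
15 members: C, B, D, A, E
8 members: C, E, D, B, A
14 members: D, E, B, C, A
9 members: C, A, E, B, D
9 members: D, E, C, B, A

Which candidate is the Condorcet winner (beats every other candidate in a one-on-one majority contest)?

D

D vs A: 74–17
D vs B: 59–32
D vs C: 46–45
D vs E: 46–45
D beats every other candidate.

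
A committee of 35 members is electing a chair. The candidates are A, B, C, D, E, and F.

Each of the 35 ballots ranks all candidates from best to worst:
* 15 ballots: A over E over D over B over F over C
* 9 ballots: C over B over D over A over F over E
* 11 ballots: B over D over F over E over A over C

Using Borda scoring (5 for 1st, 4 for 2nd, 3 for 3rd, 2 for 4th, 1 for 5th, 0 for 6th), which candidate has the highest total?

A: 15×5 + 9×2 + 11×1 = 104
B: 15×2 + 9×4 + 11×5 = 121
C: 15×0 + 9×5 + 11×0 = 45
D: 15×3 + 9×3 + 11×4 = 116
E: 15×4 + 9×0 + 11×2 = 82
F: 15×1 + 9×1 + 11×3 = 57

B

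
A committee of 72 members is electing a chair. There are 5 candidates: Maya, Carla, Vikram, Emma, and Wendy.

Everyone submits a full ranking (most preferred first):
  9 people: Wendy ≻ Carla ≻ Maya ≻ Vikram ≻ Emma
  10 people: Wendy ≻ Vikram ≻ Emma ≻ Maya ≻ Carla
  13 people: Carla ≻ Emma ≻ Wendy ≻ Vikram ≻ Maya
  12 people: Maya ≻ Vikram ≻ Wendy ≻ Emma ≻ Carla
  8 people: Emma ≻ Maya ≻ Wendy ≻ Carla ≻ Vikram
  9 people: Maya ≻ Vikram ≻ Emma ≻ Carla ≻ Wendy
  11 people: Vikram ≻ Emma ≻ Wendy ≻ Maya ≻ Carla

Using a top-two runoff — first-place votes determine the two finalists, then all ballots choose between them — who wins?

Round 1 first-place votes: Maya 21, Carla 13, Vikram 11, Emma 8, Wendy 19. Maya and Wendy advance.
Runoff: Maya is ranked above Wendy on 29 ballots, Wendy above Maya on 43.

Wendy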